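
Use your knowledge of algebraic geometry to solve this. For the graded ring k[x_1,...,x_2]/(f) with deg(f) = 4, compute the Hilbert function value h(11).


For R = k[x_1,...,x_n]/(f) with f homogeneous of degree e:
The Hilbert series is (1 - t^e)/(1 - t)^n.
So h(d) = C(d+n-1, n-1) - C(d-e+n-1, n-1) for d >= e.
With n=2, e=4, d=11:
C(11+2-1, 2-1) = C(12, 1) = 12
C(11-4+2-1, 2-1) = C(8, 1) = 8
h(11) = 12 - 8 = 4

4


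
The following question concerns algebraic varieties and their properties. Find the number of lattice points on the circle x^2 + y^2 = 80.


Systematically check integer values of x where x^2 <= 80.
For each valid x, check if 80 - x^2 is a perfect square.
x=4: 80 - 16 = 64, sqrt = 8 (valid)
x=8: 80 - 64 = 16, sqrt = 4 (valid)
Total integer solutions found: 8

8


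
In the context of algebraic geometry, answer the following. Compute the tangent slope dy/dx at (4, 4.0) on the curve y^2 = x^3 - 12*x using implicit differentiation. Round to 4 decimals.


Using implicit differentiation of y^2 = x^3 - 12*x:
2y * dy/dx = 3x^2 - 12
dy/dx = (3x^2 - 12)/(2y)
Numerator: 3*4^2 - 12 = 36
Denominator: 2*4.0 = 8.0
dy/dx = 36/8.0 = 4.5000

4.5000


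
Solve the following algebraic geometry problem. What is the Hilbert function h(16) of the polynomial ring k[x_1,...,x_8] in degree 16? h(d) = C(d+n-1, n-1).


The Hilbert function for the polynomial ring in 8 variables is:
h(d) = C(d+n-1, n-1)
h(16) = C(16+8-1, 8-1) = C(23, 7)
= 23! / (7! * 16!)
= 245157

245157


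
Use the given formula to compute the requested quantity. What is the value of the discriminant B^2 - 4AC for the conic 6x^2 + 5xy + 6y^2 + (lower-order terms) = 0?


The discriminant of a conic Ax^2 + Bxy + Cy^2 + ... = 0 is B^2 - 4AC.
B^2 = 5^2 = 25
4AC = 4*6*6 = 144
Discriminant = 25 - 144 = -119

-119


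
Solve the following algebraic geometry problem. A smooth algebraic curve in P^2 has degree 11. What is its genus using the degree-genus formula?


Using the genus formula for smooth plane curves:
g = (d-1)(d-2)/2
g = (11-1)(11-2)/2
g = 10*9/2
g = 90/2 = 45

45


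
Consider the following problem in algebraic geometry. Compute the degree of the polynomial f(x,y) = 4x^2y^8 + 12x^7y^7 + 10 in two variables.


Examine each term for its total degree (sum of exponents).
  Term '4x^2y^8' has total degree 2+8 = 10.
  Term '12x^7y^7' has total degree 7+7 = 14.
  Term '10' has total degree 0+0 = 0.
The maximum total degree among all terms is 14.

14


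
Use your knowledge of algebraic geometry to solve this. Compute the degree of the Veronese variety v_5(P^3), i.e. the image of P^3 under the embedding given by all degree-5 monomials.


The Veronese variety v_5(P^3) has degree d^r.
d^r = 5^3 = 125

125


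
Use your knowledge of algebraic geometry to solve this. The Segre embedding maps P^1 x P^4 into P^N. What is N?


The Segre embedding maps P^m x P^n into P^N via
all products of coordinates from each factor.
N = (m+1)(n+1) - 1
N = (1+1)(4+1) - 1
N = 2*5 - 1
N = 10 - 1 = 9

9


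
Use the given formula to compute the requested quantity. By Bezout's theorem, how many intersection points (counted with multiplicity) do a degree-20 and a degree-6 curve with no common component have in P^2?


Bezout's theorem states the intersection count equals the product of degrees.
Intersection count = 20 * 6 = 120

120


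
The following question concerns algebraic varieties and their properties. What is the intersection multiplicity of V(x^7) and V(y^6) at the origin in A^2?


The intersection multiplicity of V(x^a) and V(y^b) at the origin is:
I(O; V(x^7), V(y^6)) = dim_k(k[x,y]/(x^7, y^6))
A basis for k[x,y]/(x^7, y^6) is the set of monomials x^i * y^j
where 0 <= i < 7 and 0 <= j < 6.
The number of such monomials is 7 * 6 = 42

42


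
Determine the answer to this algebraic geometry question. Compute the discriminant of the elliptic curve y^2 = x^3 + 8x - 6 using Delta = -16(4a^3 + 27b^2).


Compute each component:
4a^3 = 4*8^3 = 4*512 = 2048
27b^2 = 27*(-6)^2 = 27*36 = 972
4a^3 + 27b^2 = 2048 + 972 = 3020
Delta = -16*3020 = -48320

-48320


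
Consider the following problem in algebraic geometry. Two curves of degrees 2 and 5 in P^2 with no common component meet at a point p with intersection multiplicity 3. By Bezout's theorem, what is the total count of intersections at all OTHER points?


By Bezout's theorem, the total intersection number is d1 * d2.
Total = 2 * 5 = 10
Intersection multiplicity at p = 3
Remaining intersections = 10 - 3 = 7

7


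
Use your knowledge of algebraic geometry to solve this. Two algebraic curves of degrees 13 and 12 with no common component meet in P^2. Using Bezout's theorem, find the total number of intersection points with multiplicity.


Bezout's theorem states the intersection count equals the product of degrees.
Intersection count = 13 * 12 = 156

156


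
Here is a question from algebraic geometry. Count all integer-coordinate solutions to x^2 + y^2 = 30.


Systematically check integer values of x where x^2 <= 30.
For each valid x, check if 30 - x^2 is a perfect square.
Total integer solutions found: 0

0


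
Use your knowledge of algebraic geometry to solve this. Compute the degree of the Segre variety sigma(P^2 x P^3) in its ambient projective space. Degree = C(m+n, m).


The degree of the Segre variety P^2 x P^3 is C(m+n, m).
= C(5, 2)
= 10

10


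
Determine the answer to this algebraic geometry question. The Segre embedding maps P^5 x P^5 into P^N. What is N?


The Segre embedding maps P^m x P^n into P^N via
all products of coordinates from each factor.
N = (m+1)(n+1) - 1
N = (5+1)(5+1) - 1
N = 6*6 - 1
N = 36 - 1 = 35

35


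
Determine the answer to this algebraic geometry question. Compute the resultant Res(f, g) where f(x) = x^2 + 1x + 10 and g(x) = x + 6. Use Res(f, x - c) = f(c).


For Res(f, x - c), we evaluate f at x = c.
f(-6) = (-6)^2 + 1*(-6) + 10
= 36 - 6 + 10
= 30 + 10 = 40
Res(f, g) = 40

40


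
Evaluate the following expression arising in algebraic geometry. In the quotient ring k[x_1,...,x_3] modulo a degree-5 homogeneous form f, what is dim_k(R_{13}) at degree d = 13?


For R = k[x_1,...,x_n]/(f) with f homogeneous of degree e:
The Hilbert series is (1 - t^e)/(1 - t)^n.
So h(d) = C(d+n-1, n-1) - C(d-e+n-1, n-1) for d >= e.
With n=3, e=5, d=13:
C(13+3-1, 3-1) = C(15, 2) = 105
C(13-5+3-1, 3-1) = C(10, 2) = 45
h(13) = 105 - 45 = 60

60


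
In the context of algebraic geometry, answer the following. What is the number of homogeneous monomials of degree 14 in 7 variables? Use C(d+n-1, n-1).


The number of degree-14 monomials in 7 variables is C(d+n-1, n-1).
= C(14+7-1, 7-1) = C(20, 6)
= 38760

38760


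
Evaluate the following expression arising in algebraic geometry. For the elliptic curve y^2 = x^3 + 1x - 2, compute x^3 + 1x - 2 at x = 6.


Compute x^3 + 1x - 2 at x = 6:
x^3 = 6^3 = 216
1*x = 1*6 = 6
Sum: 216 + 6 - 2 = 220

220


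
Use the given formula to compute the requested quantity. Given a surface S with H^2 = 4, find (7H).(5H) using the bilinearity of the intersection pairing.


Using bilinearity of the intersection pairing on a surface S:
(aH).(bH) = ab * (H.H)
We have H^2 = 4.
D.E = (7H).(5H) = 7*5*4
= 35*4
= 140

140


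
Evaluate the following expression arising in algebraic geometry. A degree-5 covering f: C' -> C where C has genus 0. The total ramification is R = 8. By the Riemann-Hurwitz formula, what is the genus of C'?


Riemann-Hurwitz formula: 2g' - 2 = d(2g - 2) + R
Given: d = 5, g = 0, R = 8
2g' - 2 = 5*(2*0 - 2) + 8
2g' - 2 = 5*(-2) + 8
2g' - 2 = -10 + 8 = -2
2g' = 0
g' = 0

0


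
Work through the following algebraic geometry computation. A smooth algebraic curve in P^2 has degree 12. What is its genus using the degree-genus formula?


Using the genus formula for smooth plane curves:
g = (d-1)(d-2)/2
g = (12-1)(12-2)/2
g = 11*10/2
g = 110/2 = 55

55


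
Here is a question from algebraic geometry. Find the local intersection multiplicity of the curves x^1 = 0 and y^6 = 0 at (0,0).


The intersection multiplicity of V(x^a) and V(y^b) at the origin is:
I(O; V(x^1), V(y^6)) = dim_k(k[x,y]/(x^1, y^6))
A basis for k[x,y]/(x^1, y^6) is the set of monomials x^i * y^j
where 0 <= i < 1 and 0 <= j < 6.
The number of such monomials is 1 * 6 = 6

6


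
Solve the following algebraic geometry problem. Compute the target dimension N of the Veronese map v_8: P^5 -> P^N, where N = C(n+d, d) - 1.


The Veronese embedding v_d: P^n -> P^N maps each point to all
degree-d monomials in n+1 homogeneous coordinates.
N = C(n+d, d) - 1
N = C(5+8, 8) - 1
N = C(13, 8) - 1
C(13, 8) = 1287
N = 1287 - 1 = 1286

1286


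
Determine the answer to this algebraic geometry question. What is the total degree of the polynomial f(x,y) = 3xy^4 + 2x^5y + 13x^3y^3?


Examine each term for its total degree (sum of exponents).
  Term '3xy^4' has total degree 1+4 = 5.
  Term '2x^5y' has total degree 5+1 = 6.
  Term '13x^3y^3' has total degree 3+3 = 6.
The maximum total degree among all terms is 6.

6


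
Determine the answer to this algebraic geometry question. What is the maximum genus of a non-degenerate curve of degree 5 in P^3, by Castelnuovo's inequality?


Castelnuovo's bound: write d - 1 = m(r-1) + epsilon with 0 <= epsilon < r-1.
d - 1 = 5 - 1 = 4
r - 1 = 3 - 1 = 2
4 = 2*2 + 0, so m = 2, epsilon = 0
pi(d, r) = m(m-1)(r-1)/2 + m*epsilon
= 2*1*2/2 + 2*0
= 4/2 + 0
= 2 + 0 = 2

2


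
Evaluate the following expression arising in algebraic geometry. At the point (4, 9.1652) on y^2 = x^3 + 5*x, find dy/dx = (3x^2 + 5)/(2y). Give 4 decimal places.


Using implicit differentiation of y^2 = x^3 + 5*x:
2y * dy/dx = 3x^2 + 5
dy/dx = (3x^2 + 5)/(2y)
Numerator: 3*4^2 + 5 = 53
Denominator: 2*9.1652 = 18.3304
dy/dx = 53/18.3304 = 2.8914

2.8914


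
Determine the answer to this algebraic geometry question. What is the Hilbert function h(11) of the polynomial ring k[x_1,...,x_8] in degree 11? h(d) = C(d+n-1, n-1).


The Hilbert function for the polynomial ring in 8 variables is:
h(d) = C(d+n-1, n-1)
h(11) = C(11+8-1, 8-1) = C(18, 7)
= 18! / (7! * 11!)
= 31824

31824


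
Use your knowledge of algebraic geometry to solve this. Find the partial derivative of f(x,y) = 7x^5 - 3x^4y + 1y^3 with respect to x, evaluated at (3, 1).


df/dx = 5*7*x^4 + 4*(-3)*x^3*y
At (3,1): 5*7*3^4 + 4*(-3)*3^3*1
= 2835 - 324
= 2511

2511


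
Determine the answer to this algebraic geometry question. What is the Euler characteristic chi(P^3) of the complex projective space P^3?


The complex projective space P^3 has one cell in each even real dimension 0, 2, ..., 6.
The cohomology groups are H^{2k}(P^3) = Z for k = 0,...,3, and 0 otherwise.
Euler characteristic = sum of Betti numbers = 1 per even-dimensional cohomology group.
chi(P^3) = 3 + 1 = 4

4


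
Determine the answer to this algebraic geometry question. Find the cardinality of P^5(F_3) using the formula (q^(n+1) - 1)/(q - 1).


P^5(F_3) has (q^(n+1) - 1)/(q - 1) points.
= 3^5 + 3^4 + 3^3 + 3^2 + 3^1 + 3^0
= 243 + 81 + 27 + 9 + 3 + 1
= 364

364


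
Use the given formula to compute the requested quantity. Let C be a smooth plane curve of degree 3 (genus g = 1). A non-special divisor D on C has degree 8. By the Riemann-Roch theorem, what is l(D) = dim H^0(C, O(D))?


First, compute the genus of a smooth plane curve of degree 3:
g = (d-1)(d-2)/2 = (3-1)(3-2)/2 = 1
For a non-special divisor D (i.e., h^1(D) = 0), Riemann-Roch gives:
l(D) = deg(D) - g + 1
Since deg(D) = 8 >= 2g - 1 = 1, D is non-special.
l(D) = 8 - 1 + 1 = 8

8


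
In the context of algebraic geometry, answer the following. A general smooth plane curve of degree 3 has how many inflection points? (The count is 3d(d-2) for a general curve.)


For a general smooth plane curve C of degree d, the inflection points are
the intersection of C with its Hessian curve, which has degree 3(d-2).
By Bezout, the total intersection number is d * 3(d-2) = 3 * 3 = 9.
For a general curve every flex is ordinary, so each contributes
multiplicity 1 to C·Hess(C), and the number of distinct inflection
points is 3d(d-2).
Inflection points = 3*3*(3-2) = 3*3*1 = 9

9


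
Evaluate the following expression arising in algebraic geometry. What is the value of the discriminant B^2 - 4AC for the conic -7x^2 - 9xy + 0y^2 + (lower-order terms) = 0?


The discriminant of a conic Ax^2 + Bxy + Cy^2 + ... = 0 is B^2 - 4AC.
B^2 = (-9)^2 = 81
4AC = 4*(-7)*0 = 0
Discriminant = 81 + 0 = 81

81


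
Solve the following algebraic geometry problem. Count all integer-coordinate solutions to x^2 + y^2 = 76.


Systematically check integer values of x where x^2 <= 76.
For each valid x, check if 76 - x^2 is a perfect square.
Total integer solutions found: 0

0


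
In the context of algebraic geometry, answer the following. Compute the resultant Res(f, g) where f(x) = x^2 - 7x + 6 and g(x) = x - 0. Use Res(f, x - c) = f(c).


For Res(f, x - c), we evaluate f at x = c.
f(0) = 0^2 - 7*0 + 6
= 0 + 0 + 6
= 0 + 6 = 6
Res(f, g) = 6

6


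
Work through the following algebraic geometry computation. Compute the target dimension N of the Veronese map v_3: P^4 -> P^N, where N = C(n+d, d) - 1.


The Veronese embedding v_d: P^n -> P^N maps each point to all
degree-d monomials in n+1 homogeneous coordinates.
N = C(n+d, d) - 1
N = C(4+3, 3) - 1
N = C(7, 3) - 1
C(7, 3) = 35
N = 35 - 1 = 34

34


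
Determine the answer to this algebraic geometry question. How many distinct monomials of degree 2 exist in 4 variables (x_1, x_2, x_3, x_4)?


The number of degree-2 monomials in 4 variables is C(d+n-1, n-1).
= C(2+4-1, 4-1) = C(5, 3)
= 10

10


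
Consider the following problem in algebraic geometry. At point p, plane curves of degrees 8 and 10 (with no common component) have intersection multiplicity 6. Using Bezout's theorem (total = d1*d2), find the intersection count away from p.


By Bezout's theorem, the total intersection number is d1 * d2.
Total = 8 * 10 = 80
Intersection multiplicity at p = 6
Remaining intersections = 80 - 6 = 74

74


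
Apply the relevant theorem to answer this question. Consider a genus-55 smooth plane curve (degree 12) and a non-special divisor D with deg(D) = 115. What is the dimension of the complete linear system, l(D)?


First, compute the genus of a smooth plane curve of degree 12:
g = (d-1)(d-2)/2 = (12-1)(12-2)/2 = 55
For a non-special divisor D (i.e., h^1(D) = 0), Riemann-Roch gives:
l(D) = deg(D) - g + 1
Since deg(D) = 115 >= 2g - 1 = 109, D is non-special.
l(D) = 115 - 55 + 1 = 61

61


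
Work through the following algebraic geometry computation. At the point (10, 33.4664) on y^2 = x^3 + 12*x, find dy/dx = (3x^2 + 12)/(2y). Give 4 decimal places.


Using implicit differentiation of y^2 = x^3 + 12*x:
2y * dy/dx = 3x^2 + 12
dy/dx = (3x^2 + 12)/(2y)
Numerator: 3*10^2 + 12 = 312
Denominator: 2*33.4664 = 66.9328
dy/dx = 312/66.9328 = 4.6614

4.6614


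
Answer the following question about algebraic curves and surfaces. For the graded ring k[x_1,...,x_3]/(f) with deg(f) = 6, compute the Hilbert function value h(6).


For R = k[x_1,...,x_n]/(f) with f homogeneous of degree e:
The Hilbert series is (1 - t^e)/(1 - t)^n.
So h(d) = C(d+n-1, n-1) - C(d-e+n-1, n-1) for d >= e.
With n=3, e=6, d=6:
C(6+3-1, 3-1) = C(8, 2) = 28
C(6-6+3-1, 3-1) = C(2, 2) = 1
h(6) = 28 - 1 = 27

27


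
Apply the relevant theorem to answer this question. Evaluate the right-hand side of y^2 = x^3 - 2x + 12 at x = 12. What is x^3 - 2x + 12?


Compute x^3 - 2x + 12 at x = 12:
x^3 = 12^3 = 1728
(-2)*x = (-2)*12 = -24
Sum: 1728 - 24 + 12 = 1716

1716


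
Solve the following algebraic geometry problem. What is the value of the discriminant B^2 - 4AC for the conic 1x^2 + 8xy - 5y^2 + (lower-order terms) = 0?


The discriminant of a conic Ax^2 + Bxy + Cy^2 + ... = 0 is B^2 - 4AC.
B^2 = 8^2 = 64
4AC = 4*1*(-5) = -20
Discriminant = 64 + 20 = 84

84


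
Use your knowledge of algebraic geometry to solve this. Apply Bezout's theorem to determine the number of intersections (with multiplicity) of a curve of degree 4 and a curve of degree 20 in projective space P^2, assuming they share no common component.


Bezout's theorem states the intersection count equals the product of degrees.
Intersection count = 4 * 20 = 80

80


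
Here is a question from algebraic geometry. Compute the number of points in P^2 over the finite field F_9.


P^2(F_9) has (q^(n+1) - 1)/(q - 1) points.
= 9^2 + 9^1 + 9^0
= 81 + 9 + 1
= 91

91


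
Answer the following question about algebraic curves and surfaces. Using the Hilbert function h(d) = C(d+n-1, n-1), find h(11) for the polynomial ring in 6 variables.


The Hilbert function for the polynomial ring in 6 variables is:
h(d) = C(d+n-1, n-1)
h(11) = C(11+6-1, 6-1) = C(16, 5)
= 16! / (5! * 11!)
= 4368

4368


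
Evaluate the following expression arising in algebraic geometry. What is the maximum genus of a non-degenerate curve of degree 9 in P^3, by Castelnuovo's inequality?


Castelnuovo's bound: write d - 1 = m(r-1) + epsilon with 0 <= epsilon < r-1.
d - 1 = 9 - 1 = 8
r - 1 = 3 - 1 = 2
8 = 4*2 + 0, so m = 4, epsilon = 0
pi(d, r) = m(m-1)(r-1)/2 + m*epsilon
= 4*3*2/2 + 4*0
= 24/2 + 0
= 12 + 0 = 12

12


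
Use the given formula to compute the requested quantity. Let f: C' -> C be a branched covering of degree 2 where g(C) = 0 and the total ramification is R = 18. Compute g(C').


Riemann-Hurwitz formula: 2g' - 2 = d(2g - 2) + R
Given: d = 2, g = 0, R = 18
2g' - 2 = 2*(2*0 - 2) + 18
2g' - 2 = 2*(-2) + 18
2g' - 2 = -4 + 18 = 14
2g' = 16
g' = 8

8


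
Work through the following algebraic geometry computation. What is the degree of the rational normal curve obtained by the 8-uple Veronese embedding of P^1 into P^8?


The rational normal curve in P^8 is the image of P^1 under the 8-uple Veronese.
A general hyperplane in P^8 pulls back to a degree-8 form on P^1, which has 8 zeros,
so the curve meets a general hyperplane in 8 points. Degree = 8.

8


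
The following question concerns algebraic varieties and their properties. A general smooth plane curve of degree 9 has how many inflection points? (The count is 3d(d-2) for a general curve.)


For a general smooth plane curve C of degree d, the inflection points are
the intersection of C with its Hessian curve, which has degree 3(d-2).
By Bezout, the total intersection number is d * 3(d-2) = 9 * 21 = 189.
For a general curve every flex is ordinary, so each contributes
multiplicity 1 to C·Hess(C), and the number of distinct inflection
points is 3d(d-2).
Inflection points = 3*9*(9-2) = 3*9*7 = 189

189


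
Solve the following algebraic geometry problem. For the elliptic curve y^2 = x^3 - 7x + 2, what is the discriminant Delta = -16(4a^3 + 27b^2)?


Compute each component:
4a^3 = 4*(-7)^3 = 4*(-343) = -1372
27b^2 = 27*2^2 = 27*4 = 108
4a^3 + 27b^2 = -1372 + 108 = -1264
Delta = -16*(-1264) = 20224

20224


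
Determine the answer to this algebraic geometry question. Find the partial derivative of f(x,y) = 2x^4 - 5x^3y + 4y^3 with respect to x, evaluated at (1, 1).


df/dx = 4*2*x^3 + 3*(-5)*x^2*y
At (1,1): 4*2*1^3 + 3*(-5)*1^2*1
= 8 - 15
= -7

-7


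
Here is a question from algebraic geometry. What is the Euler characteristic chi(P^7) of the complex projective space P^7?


The complex projective space P^7 has one cell in each even real dimension 0, 2, ..., 14.
The cohomology groups are H^{2k}(P^7) = Z for k = 0,...,7, and 0 otherwise.
Euler characteristic = sum of Betti numbers = 1 per even-dimensional cohomology group.
chi(P^7) = 7 + 1 = 8

8


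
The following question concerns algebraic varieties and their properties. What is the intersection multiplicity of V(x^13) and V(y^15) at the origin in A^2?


The intersection multiplicity of V(x^a) and V(y^b) at the origin is:
I(O; V(x^13), V(y^15)) = dim_k(k[x,y]/(x^13, y^15))
A basis for k[x,y]/(x^13, y^15) is the set of monomials x^i * y^j
where 0 <= i < 13 and 0 <= j < 15.
The number of such monomials is 13 * 15 = 195

195


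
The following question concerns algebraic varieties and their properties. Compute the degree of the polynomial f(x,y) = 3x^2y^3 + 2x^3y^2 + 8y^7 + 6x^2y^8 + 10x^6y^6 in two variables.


Examine each term for its total degree (sum of exponents).
  Term '3x^2y^3' has total degree 2+3 = 5.
  Term '2x^3y^2' has total degree 3+2 = 5.
  Term '8y^7' has total degree 0+7 = 7.
  Term '6x^2y^8' has total degree 2+8 = 10.
  Term '10x^6y^6' has total degree 6+6 = 12.
The maximum total degree among all terms is 12.

12


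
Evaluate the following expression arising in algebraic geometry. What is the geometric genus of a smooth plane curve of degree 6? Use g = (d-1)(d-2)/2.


Using the genus formula for smooth plane curves:
g = (d-1)(d-2)/2
g = (6-1)(6-2)/2
g = 5*4/2
g = 20/2 = 10

10


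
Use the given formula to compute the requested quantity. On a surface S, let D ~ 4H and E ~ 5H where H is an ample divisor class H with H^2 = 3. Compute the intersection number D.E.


Using bilinearity of the intersection pairing on a surface S:
(aH).(bH) = ab * (H.H)
We have H^2 = 3.
D.E = (4H).(5H) = 4*5*3
= 20*3
= 60

60


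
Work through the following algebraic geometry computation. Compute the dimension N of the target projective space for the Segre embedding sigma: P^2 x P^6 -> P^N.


The Segre embedding maps P^m x P^n into P^N via
all products of coordinates from each factor.
N = (m+1)(n+1) - 1
N = (2+1)(6+1) - 1
N = 3*7 - 1
N = 21 - 1 = 20

20


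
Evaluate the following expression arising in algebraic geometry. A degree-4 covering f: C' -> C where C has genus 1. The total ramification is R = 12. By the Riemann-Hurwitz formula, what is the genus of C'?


Riemann-Hurwitz formula: 2g' - 2 = d(2g - 2) + R
Given: d = 4, g = 1, R = 12
2g' - 2 = 4*(2*1 - 2) + 12
2g' - 2 = 4*0 + 12
2g' - 2 = 0 + 12 = 12
2g' = 14
g' = 7

7


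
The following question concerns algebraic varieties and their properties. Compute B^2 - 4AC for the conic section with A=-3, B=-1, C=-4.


The discriminant of a conic Ax^2 + Bxy + Cy^2 + ... = 0 is B^2 - 4AC.
B^2 = (-1)^2 = 1
4AC = 4*(-3)*(-4) = 48
Discriminant = 1 - 48 = -47

-47


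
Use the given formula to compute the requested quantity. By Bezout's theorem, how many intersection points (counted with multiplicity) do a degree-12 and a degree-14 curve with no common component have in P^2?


Bezout's theorem states the intersection count equals the product of degrees.
Intersection count = 12 * 14 = 168

168


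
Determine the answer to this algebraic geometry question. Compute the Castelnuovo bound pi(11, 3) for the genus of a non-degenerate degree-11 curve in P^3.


Castelnuovo's bound: write d - 1 = m(r-1) + epsilon with 0 <= epsilon < r-1.
d - 1 = 11 - 1 = 10
r - 1 = 3 - 1 = 2
10 = 5*2 + 0, so m = 5, epsilon = 0
pi(d, r) = m(m-1)(r-1)/2 + m*epsilon
= 5*4*2/2 + 5*0
= 40/2 + 0
= 20 + 0 = 20

20


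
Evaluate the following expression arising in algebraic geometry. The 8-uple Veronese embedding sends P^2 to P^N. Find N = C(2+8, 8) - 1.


The Veronese embedding v_d: P^n -> P^N maps each point to all
degree-d monomials in n+1 homogeneous coordinates.
N = C(n+d, d) - 1
N = C(2+8, 8) - 1
N = C(10, 8) - 1
C(10, 8) = 45
N = 45 - 1 = 44

44


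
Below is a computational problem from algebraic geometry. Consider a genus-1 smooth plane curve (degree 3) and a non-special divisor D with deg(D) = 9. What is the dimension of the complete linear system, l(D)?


First, compute the genus of a smooth plane curve of degree 3:
g = (d-1)(d-2)/2 = (3-1)(3-2)/2 = 1
For a non-special divisor D (i.e., h^1(D) = 0), Riemann-Roch gives:
l(D) = deg(D) - g + 1
Since deg(D) = 9 >= 2g - 1 = 1, D is non-special.
l(D) = 9 - 1 + 1 = 9

9


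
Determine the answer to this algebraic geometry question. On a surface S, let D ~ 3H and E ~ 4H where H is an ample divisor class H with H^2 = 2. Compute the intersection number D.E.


Using bilinearity of the intersection pairing on a surface S:
(aH).(bH) = ab * (H.H)
We have H^2 = 2.
D.E = (3H).(4H) = 3*4*2
= 12*2
= 24

24


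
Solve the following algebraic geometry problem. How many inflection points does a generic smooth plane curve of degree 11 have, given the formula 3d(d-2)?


For a general smooth plane curve C of degree d, the inflection points are
the intersection of C with its Hessian curve, which has degree 3(d-2).
By Bezout, the total intersection number is d * 3(d-2) = 11 * 27 = 297.
For a general curve every flex is ordinary, so each contributes
multiplicity 1 to C·Hess(C), and the number of distinct inflection
points is 3d(d-2).
Inflection points = 3*11*(11-2) = 3*11*9 = 297

297


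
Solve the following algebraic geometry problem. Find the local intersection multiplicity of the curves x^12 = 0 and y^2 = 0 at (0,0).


The intersection multiplicity of V(x^a) and V(y^b) at the origin is:
I(O; V(x^12), V(y^2)) = dim_k(k[x,y]/(x^12, y^2))
A basis for k[x,y]/(x^12, y^2) is the set of monomials x^i * y^j
where 0 <= i < 12 and 0 <= j < 2.
The number of such monomials is 12 * 2 = 24

24


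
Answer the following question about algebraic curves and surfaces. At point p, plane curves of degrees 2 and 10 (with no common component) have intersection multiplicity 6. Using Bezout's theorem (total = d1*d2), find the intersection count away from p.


By Bezout's theorem, the total intersection number is d1 * d2.
Total = 2 * 10 = 20
Intersection multiplicity at p = 6
Remaining intersections = 20 - 6 = 14

14


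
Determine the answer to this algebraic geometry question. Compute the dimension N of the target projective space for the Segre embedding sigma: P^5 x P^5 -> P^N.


The Segre embedding maps P^m x P^n into P^N via
all products of coordinates from each factor.
N = (m+1)(n+1) - 1
N = (5+1)(5+1) - 1
N = 6*6 - 1
N = 36 - 1 = 35

35


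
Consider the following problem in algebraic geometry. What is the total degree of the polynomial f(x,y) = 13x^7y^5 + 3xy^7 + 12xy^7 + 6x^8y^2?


Examine each term for its total degree (sum of exponents).
  Term '13x^7y^5' has total degree 7+5 = 12.
  Term '3xy^7' has total degree 1+7 = 8.
  Term '12xy^7' has total degree 1+7 = 8.
  Term '6x^8y^2' has total degree 8+2 = 10.
The maximum total degree among all terms is 12.

12


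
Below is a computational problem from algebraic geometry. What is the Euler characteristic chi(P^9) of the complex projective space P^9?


The complex projective space P^9 has one cell in each even real dimension 0, 2, ..., 18.
The cohomology groups are H^{2k}(P^9) = Z for k = 0,...,9, and 0 otherwise.
Euler characteristic = sum of Betti numbers = 1 per even-dimensional cohomology group.
chi(P^9) = 9 + 1 = 10

10


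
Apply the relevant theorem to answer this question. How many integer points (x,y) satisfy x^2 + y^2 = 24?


Systematically check integer values of x where x^2 <= 24.
For each valid x, check if 24 - x^2 is a perfect square.
Total integer solutions found: 0

0


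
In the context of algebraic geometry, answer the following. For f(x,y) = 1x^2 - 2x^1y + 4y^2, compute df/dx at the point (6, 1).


df/dx = 2*1*x^1 + 1*(-2)*x^0*y
At (6,1): 2*1*6^1 + 1*(-2)*6^0*1
= 12 - 2
= 10

10


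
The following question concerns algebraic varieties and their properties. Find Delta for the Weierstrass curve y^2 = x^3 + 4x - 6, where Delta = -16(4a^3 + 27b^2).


Compute each component:
4a^3 = 4*4^3 = 4*64 = 256
27b^2 = 27*(-6)^2 = 27*36 = 972
4a^3 + 27b^2 = 256 + 972 = 1228
Delta = -16*1228 = -19648

-19648


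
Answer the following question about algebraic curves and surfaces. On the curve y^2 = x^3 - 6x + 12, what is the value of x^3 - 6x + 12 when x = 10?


Compute x^3 - 6x + 12 at x = 10:
x^3 = 10^3 = 1000
(-6)*x = (-6)*10 = -60
Sum: 1000 - 60 + 12 = 952

952


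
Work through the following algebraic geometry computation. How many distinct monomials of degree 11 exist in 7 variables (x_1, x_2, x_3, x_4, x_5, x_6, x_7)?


The number of degree-11 monomials in 7 variables is C(d+n-1, n-1).
= C(11+7-1, 7-1) = C(17, 6)
= 12376

12376


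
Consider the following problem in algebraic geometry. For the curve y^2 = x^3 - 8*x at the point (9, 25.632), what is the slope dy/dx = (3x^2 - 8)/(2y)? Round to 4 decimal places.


Using implicit differentiation of y^2 = x^3 - 8*x:
2y * dy/dx = 3x^2 - 8
dy/dx = (3x^2 - 8)/(2y)
Numerator: 3*9^2 - 8 = 235
Denominator: 2*25.632 = 51.264
dy/dx = 235/51.264 = 4.5841

4.5841


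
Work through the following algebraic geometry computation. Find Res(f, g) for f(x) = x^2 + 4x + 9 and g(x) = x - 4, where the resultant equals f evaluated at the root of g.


For Res(f, x - c), we evaluate f at x = c.
f(4) = 4^2 + 4*4 + 9
= 16 + 16 + 9
= 32 + 9 = 41
Res(f, g) = 41

41


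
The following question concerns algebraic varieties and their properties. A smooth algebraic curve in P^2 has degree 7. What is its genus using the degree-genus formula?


Using the genus formula for smooth plane curves:
g = (d-1)(d-2)/2
g = (7-1)(7-2)/2
g = 6*5/2
g = 30/2 = 15

15


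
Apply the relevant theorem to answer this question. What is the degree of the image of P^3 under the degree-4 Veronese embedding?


The Veronese variety v_4(P^3) has degree d^r.
d^r = 4^3 = 64

64


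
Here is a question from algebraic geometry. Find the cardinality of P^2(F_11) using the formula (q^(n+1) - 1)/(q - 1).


P^2(F_11) has (q^(n+1) - 1)/(q - 1) points.
= 11^2 + 11^1 + 11^0
= 121 + 11 + 1
= 133

133


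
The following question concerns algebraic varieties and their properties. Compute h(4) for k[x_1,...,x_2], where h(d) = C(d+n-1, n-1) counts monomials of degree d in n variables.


The Hilbert function for the polynomial ring in 2 variables is:
h(d) = C(d+n-1, n-1)
h(4) = C(4+2-1, 2-1) = C(5, 1)
= 5! / (1! * 4!)
= 5

5


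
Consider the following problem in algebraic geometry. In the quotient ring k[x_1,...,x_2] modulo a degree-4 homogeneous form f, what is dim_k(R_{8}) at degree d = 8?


For R = k[x_1,...,x_n]/(f) with f homogeneous of degree e:
The Hilbert series is (1 - t^e)/(1 - t)^n.
So h(d) = C(d+n-1, n-1) - C(d-e+n-1, n-1) for d >= e.
With n=2, e=4, d=8:
C(8+2-1, 2-1) = C(9, 1) = 9
C(8-4+2-1, 2-1) = C(5, 1) = 5
h(8) = 9 - 5 = 4

4


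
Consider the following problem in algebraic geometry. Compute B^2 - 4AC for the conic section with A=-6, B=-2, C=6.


The discriminant of a conic Ax^2 + Bxy + Cy^2 + ... = 0 is B^2 - 4AC.
B^2 = (-2)^2 = 4
4AC = 4*(-6)*6 = -144
Discriminant = 4 + 144 = 148

148


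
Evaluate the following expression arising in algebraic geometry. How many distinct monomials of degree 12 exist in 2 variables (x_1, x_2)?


The number of degree-12 monomials in 2 variables is C(d+n-1, n-1).
= C(12+2-1, 2-1) = C(13, 1)
= 13

13


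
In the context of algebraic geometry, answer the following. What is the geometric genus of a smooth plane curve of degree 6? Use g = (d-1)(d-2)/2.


Using the genus formula for smooth plane curves:
g = (d-1)(d-2)/2
g = (6-1)(6-2)/2
g = 5*4/2
g = 20/2 = 10

10


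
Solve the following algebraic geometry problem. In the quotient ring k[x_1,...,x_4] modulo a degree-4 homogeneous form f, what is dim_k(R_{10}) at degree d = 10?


For R = k[x_1,...,x_n]/(f) with f homogeneous of degree e:
The Hilbert series is (1 - t^e)/(1 - t)^n.
So h(d) = C(d+n-1, n-1) - C(d-e+n-1, n-1) for d >= e.
With n=4, e=4, d=10:
C(10+4-1, 4-1) = C(13, 3) = 286
C(10-4+4-1, 4-1) = C(9, 3) = 84
h(10) = 286 - 84 = 202

202


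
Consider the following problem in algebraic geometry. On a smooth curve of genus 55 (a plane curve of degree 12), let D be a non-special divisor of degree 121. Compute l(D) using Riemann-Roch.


First, compute the genus of a smooth plane curve of degree 12:
g = (d-1)(d-2)/2 = (12-1)(12-2)/2 = 55
For a non-special divisor D (i.e., h^1(D) = 0), Riemann-Roch gives:
l(D) = deg(D) - g + 1
Since deg(D) = 121 >= 2g - 1 = 109, D is non-special.
l(D) = 121 - 55 + 1 = 67

67


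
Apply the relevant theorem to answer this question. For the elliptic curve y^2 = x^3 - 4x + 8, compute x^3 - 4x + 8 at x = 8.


Compute x^3 - 4x + 8 at x = 8:
x^3 = 8^3 = 512
(-4)*x = (-4)*8 = -32
Sum: 512 - 32 + 8 = 488

488


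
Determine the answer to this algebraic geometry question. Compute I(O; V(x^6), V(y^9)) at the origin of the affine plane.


The intersection multiplicity of V(x^a) and V(y^b) at the origin is:
I(O; V(x^6), V(y^9)) = dim_k(k[x,y]/(x^6, y^9))
A basis for k[x,y]/(x^6, y^9) is the set of monomials x^i * y^j
where 0 <= i < 6 and 0 <= j < 9.
The number of such monomials is 6 * 9 = 54

54


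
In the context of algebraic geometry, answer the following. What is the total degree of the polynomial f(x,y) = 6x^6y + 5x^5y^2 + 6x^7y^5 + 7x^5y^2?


Examine each term for its total degree (sum of exponents).
  Term '6x^6y' has total degree 6+1 = 7.
  Term '5x^5y^2' has total degree 5+2 = 7.
  Term '6x^7y^5' has total degree 7+5 = 12.
  Term '7x^5y^2' has total degree 5+2 = 7.
The maximum total degree among all terms is 12.

12


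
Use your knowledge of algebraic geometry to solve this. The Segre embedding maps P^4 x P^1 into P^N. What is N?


The Segre embedding maps P^m x P^n into P^N via
all products of coordinates from each factor.
N = (m+1)(n+1) - 1
N = (4+1)(1+1) - 1
N = 5*2 - 1
N = 10 - 1 = 9

9


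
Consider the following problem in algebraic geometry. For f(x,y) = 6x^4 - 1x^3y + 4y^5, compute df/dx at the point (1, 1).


df/dx = 4*6*x^3 + 3*(-1)*x^2*y
At (1,1): 4*6*1^3 + 3*(-1)*1^2*1
= 24 - 3
= 21

21


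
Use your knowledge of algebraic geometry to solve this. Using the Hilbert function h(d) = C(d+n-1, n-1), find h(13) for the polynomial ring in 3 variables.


The Hilbert function for the polynomial ring in 3 variables is:
h(d) = C(d+n-1, n-1)
h(13) = C(13+3-1, 3-1) = C(15, 2)
= 15! / (2! * 13!)
= 105

105


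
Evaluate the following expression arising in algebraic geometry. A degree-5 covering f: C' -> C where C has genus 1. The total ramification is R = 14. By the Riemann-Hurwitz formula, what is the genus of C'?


Riemann-Hurwitz formula: 2g' - 2 = d(2g - 2) + R
Given: d = 5, g = 1, R = 14
2g' - 2 = 5*(2*1 - 2) + 14
2g' - 2 = 5*0 + 14
2g' - 2 = 0 + 14 = 14
2g' = 16
g' = 8

8


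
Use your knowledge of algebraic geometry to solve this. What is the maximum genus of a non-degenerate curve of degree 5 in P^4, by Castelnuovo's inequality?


Castelnuovo's bound: write d - 1 = m(r-1) + epsilon with 0 <= epsilon < r-1.
d - 1 = 5 - 1 = 4
r - 1 = 4 - 1 = 3
4 = 1*3 + 1, so m = 1, epsilon = 1
pi(d, r) = m(m-1)(r-1)/2 + m*epsilon
= 1*0*3/2 + 1*1
= 0/2 + 1
= 0 + 1 = 1

1


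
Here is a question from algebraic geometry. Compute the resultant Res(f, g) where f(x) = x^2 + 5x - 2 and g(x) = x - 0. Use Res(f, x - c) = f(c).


For Res(f, x - c), we evaluate f at x = c.
f(0) = 0^2 + 5*0 - 2
= 0 + 0 - 2
= 0 - 2 = -2
Res(f, g) = -2

-2


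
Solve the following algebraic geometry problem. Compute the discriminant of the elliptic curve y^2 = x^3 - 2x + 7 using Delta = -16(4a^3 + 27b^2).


Compute each component:
4a^3 = 4*(-2)^3 = 4*(-8) = -32
27b^2 = 27*7^2 = 27*49 = 1323
4a^3 + 27b^2 = -32 + 1323 = 1291
Delta = -16*1291 = -20656

-20656


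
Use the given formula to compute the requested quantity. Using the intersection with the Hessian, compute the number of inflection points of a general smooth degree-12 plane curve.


For a general smooth plane curve C of degree d, the inflection points are
the intersection of C with its Hessian curve, which has degree 3(d-2).
By Bezout, the total intersection number is d * 3(d-2) = 12 * 30 = 360.
For a general curve every flex is ordinary, so each contributes
multiplicity 1 to C·Hess(C), and the number of distinct inflection
points is 3d(d-2).
Inflection points = 3*12*(12-2) = 3*12*10 = 360

360


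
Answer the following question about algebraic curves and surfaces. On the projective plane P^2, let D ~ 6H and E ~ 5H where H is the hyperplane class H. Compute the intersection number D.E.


Using bilinearity of the intersection pairing on the projective plane P^2:
(aH).(bH) = ab * (H.H)
We have H^2 = 1 (Bezout).
D.E = (6H).(5H) = 6*5*1
= 30*1
= 30

30


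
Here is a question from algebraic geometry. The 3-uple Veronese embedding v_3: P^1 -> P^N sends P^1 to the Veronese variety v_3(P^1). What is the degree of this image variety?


The Veronese variety v_3(P^1) has degree d^r.
d^r = 3^1 = 3

3


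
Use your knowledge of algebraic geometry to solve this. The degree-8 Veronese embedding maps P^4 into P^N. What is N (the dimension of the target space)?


The Veronese embedding v_d: P^n -> P^N maps each point to all
degree-d monomials in n+1 homogeneous coordinates.
N = C(n+d, d) - 1
N = C(4+8, 8) - 1
N = C(12, 8) - 1
C(12, 8) = 495
N = 495 - 1 = 494

494


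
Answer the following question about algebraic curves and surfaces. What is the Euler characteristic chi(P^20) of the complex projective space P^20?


The complex projective space P^20 has one cell in each even real dimension 0, 2, ..., 40.
The cohomology groups are H^{2k}(P^20) = Z for k = 0,...,20, and 0 otherwise.
Euler characteristic = sum of Betti numbers = 1 per even-dimensional cohomology group.
chi(P^20) = 20 + 1 = 21

21


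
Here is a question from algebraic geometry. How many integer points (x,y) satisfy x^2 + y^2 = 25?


Systematically check integer values of x where x^2 <= 25.
For each valid x, check if 25 - x^2 is a perfect square.
x=0: 25 - 0 = 25, sqrt = 5 (valid)
x=3: 25 - 9 = 16, sqrt = 4 (valid)
x=4: 25 - 16 = 9, sqrt = 3 (valid)
x=5: 25 - 25 = 0, sqrt = 0 (valid)
Total integer solutions found: 12

12


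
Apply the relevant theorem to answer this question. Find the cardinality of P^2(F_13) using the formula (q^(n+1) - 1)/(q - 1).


P^2(F_13) has (q^(n+1) - 1)/(q - 1) points.
= 13^2 + 13^1 + 13^0
= 169 + 13 + 1
= 183

183


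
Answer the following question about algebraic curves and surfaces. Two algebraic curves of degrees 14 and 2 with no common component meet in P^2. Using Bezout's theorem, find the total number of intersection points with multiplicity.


Bezout's theorem states the intersection count equals the product of degrees.
Intersection count = 14 * 2 = 28

28


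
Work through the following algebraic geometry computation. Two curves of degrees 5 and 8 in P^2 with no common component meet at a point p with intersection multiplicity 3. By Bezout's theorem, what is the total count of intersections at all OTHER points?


By Bezout's theorem, the total intersection number is d1 * d2.
Total = 5 * 8 = 40
Intersection multiplicity at p = 3
Remaining intersections = 40 - 3 = 37

37


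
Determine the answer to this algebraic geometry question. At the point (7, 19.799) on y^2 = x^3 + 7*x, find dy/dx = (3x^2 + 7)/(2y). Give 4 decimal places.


Using implicit differentiation of y^2 = x^3 + 7*x:
2y * dy/dx = 3x^2 + 7
dy/dx = (3x^2 + 7)/(2y)
Numerator: 3*7^2 + 7 = 154
Denominator: 2*19.799 = 39.598
dy/dx = 154/39.598 = 3.8891

3.8891


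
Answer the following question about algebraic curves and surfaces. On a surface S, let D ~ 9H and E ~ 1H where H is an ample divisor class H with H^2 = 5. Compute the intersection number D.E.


Using bilinearity of the intersection pairing on a surface S:
(aH).(bH) = ab * (H.H)
We have H^2 = 5.
D.E = (9H).(1H) = 9*1*5
= 9*5
= 45

45


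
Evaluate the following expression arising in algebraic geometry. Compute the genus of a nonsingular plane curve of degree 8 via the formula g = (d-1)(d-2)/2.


Using the genus formula for smooth plane curves:
g = (d-1)(d-2)/2
g = (8-1)(8-2)/2
g = 7*6/2
g = 42/2 = 21

21


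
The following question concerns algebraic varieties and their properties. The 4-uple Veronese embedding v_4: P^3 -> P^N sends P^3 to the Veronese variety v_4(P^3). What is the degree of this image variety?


The Veronese variety v_4(P^3) has degree d^r.
d^r = 4^3 = 64

64


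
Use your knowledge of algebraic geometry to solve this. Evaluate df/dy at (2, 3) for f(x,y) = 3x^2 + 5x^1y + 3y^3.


df/dy = 5*x^1 + 3*3*y^2
At (2,3): 5*2^1 + 3*3*3^2
= 10 + 81
= 91

91
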